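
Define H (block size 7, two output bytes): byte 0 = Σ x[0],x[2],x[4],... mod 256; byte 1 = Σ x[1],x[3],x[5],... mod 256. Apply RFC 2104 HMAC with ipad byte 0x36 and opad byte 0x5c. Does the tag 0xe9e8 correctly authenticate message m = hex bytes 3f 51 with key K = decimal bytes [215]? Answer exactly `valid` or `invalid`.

Key decimal bytes [215] = d7 is 1 byte ≤ B = 7; zero-pad to 7 bytes: K' = d7 00 00 00 00 00 00.
K' ⊕ ipad = e1 36 36 36 36 36 36; K' ⊕ opad = 8b 5c 5c 5c 5c 5c 5c.
Inner hash: even-index sum = 468 mod 256 = 212; odd-index sum = 225 mod 256 = 225 → d4 e1.
Outer hash (recomputed tag): even-index sum = 640 mod 256 = 128; odd-index sum = 488 mod 256 = 232 → 80 e8.
Recomputed tag = 80e8; claimed = e9e8 → mismatch.

invalid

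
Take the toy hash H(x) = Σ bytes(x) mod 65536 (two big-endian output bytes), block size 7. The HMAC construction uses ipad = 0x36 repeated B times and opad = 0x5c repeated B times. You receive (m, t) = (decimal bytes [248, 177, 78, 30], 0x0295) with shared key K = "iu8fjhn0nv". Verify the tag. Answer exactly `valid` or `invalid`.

Key "iu8fjhn0nv" = 69 75 38 66 6a 68 6e 30 6e 76 is 10 bytes > B = 7, so hash it first: H(key) = 03 d0, then zero-pad to 7 bytes: K' = 03 d0 00 00 00 00 00.
K' ⊕ ipad = 35 e6 36 36 36 36 36; K' ⊕ opad = 5f 8c 5c 5c 5c 5c 5c.
Inner hash: sum = 53+230+54+54+54+54+54+248+177+78+30 = 1086 → 04 3e.
Outer hash (recomputed tag): sum = 95+140+92+92+92+92+92+4+62 = 761 → 02 f9.
Recomputed tag = 02f9; claimed = 0295 → mismatch.

invalid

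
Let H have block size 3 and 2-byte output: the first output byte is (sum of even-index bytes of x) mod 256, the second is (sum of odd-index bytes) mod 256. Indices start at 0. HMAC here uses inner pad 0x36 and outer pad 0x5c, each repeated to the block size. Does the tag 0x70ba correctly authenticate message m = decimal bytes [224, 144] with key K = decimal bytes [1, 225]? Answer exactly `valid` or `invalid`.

Key decimal bytes [1, 225] = 01 e1 is 2 bytes ≤ B = 3; zero-pad to 3 bytes: K' = 01 e1 00.
K' ⊕ ipad = 37 d7 36; K' ⊕ opad = 5d bd 5c.
Inner hash: even-index sum = 253 mod 256 = 253; odd-index sum = 439 mod 256 = 183 → fd b7.
Outer hash (recomputed tag): even-index sum = 368 mod 256 = 112; odd-index sum = 442 mod 256 = 186 → 70 ba.
Recomputed tag = 70ba; claimed = 70ba → match.

valid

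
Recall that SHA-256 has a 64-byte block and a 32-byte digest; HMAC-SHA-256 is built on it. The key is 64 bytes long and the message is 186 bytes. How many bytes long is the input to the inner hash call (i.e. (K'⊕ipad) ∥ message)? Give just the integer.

250

Key is 64 ≤ 64 bytes, zero-padded: |K'| = 64.
Inner input = (K'⊕ipad) ∥ m → 64 + 186 = 250 bytes.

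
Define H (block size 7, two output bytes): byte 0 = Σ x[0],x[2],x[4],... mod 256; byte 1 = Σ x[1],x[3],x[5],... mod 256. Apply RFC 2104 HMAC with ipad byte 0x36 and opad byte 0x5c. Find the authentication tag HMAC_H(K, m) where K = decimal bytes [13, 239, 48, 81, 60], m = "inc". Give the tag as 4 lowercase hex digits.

Key decimal bytes [13, 239, 48, 81, 60] = 0d ef 30 51 3c is 5 bytes ≤ B = 7; zero-pad to 7 bytes: K' = 0d ef 30 51 3c 00 00.
K' ⊕ ipad = 3b d9 06 67 0a 36 36.  K' ⊕ opad = 51 b3 6c 0d 60 5c 5c.
Inner input = (K'⊕ipad) ∥ m = 3b d9 06 67 0a 36 36 ∥ 69 6e 63.
Inner hash: even-index sum = 239 mod 256 = 239; odd-index sum = 578 mod 256 = 66 → ef 42.
Outer input = (K'⊕opad) ∥ inner = 51 b3 6c 0d 60 5c 5c ∥ ef 42.
Outer hash (tag): even-index sum = 443 mod 256 = 187; odd-index sum = 523 mod 256 = 11 → bb 0b.

bb0b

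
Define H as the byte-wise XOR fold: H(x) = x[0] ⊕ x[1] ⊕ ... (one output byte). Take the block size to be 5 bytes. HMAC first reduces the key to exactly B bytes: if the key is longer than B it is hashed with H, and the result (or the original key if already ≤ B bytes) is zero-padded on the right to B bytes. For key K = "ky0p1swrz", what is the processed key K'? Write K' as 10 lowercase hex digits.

6f00000000

|K| = 9 > B = 5, so first hash the key.
H(K): XOR 6b⊕79⊕30⊕70⊕31⊕73⊕77⊕72⊕7a = 6f.
Zero-pad H(K) = 6f to 5 bytes: K' = 6f 00 00 00 00.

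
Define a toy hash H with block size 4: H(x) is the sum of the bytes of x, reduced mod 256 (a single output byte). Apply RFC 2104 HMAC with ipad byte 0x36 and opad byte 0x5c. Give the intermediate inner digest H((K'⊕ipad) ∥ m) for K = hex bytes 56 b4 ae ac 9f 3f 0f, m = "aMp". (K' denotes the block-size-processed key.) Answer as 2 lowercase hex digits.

Key hex bytes 56 b4 ae ac 9f 3f 0f is 7 bytes > B = 4, so hash it first: H(key) = 51, then zero-pad to 4 bytes: K' = 51 00 00 00.
K' ⊕ ipad = 67 36 36 36.
Inner input = 67 36 36 36 ∥ 61 4d 70.
Inner hash: sum = 103+54+54+54+97+77+112 = 551; mod 256 = 39 → 27.

27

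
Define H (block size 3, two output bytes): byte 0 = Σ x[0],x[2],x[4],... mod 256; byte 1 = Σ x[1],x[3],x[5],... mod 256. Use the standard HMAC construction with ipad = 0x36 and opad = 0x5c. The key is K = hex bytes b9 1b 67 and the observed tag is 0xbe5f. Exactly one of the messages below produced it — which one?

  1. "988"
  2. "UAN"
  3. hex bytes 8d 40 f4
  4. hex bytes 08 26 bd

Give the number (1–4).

Key hex bytes b9 1b 67 is exactly B = 3 bytes: K' = b9 1b 67.
K' ⊕ ipad = 8f 2d 51; K' ⊕ opad = e5 47 3b.
m1: inner = H(8f 2d 51 39 38 38) = 18 9e; tag = H(e5 47 3b 18 9e) = be5f ← matches
m2: inner = H(8f 2d 51 55 41 4e) = 21 d0; tag = H(e5 47 3b 21 d0) = f068
m3: inner = H(8f 2d 51 8d 40 f4) = 20 ae; tag = H(e5 47 3b 20 ae) = ce67
m4: inner = H(8f 2d 51 08 26 bd) = 06 f2; tag = H(e5 47 3b 06 f2) = 124d

1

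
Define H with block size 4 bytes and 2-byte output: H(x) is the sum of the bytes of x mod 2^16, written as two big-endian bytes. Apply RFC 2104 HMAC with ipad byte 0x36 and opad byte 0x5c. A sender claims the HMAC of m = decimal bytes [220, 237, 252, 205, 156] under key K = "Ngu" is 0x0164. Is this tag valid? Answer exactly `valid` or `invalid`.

Key "Ngu" = 4e 67 75 is 3 bytes ≤ B = 4; zero-pad to 4 bytes: K' = 4e 67 75 00.
K' ⊕ ipad = 78 51 43 36; K' ⊕ opad = 12 3b 29 5c.
Inner hash: sum = 120+81+67+54+220+237+252+205+156 = 1392 → 05 70.
Outer hash (recomputed tag): sum = 18+59+41+92+5+112 = 327 → 01 47.
Recomputed tag = 0147; claimed = 0164 → mismatch.

invalid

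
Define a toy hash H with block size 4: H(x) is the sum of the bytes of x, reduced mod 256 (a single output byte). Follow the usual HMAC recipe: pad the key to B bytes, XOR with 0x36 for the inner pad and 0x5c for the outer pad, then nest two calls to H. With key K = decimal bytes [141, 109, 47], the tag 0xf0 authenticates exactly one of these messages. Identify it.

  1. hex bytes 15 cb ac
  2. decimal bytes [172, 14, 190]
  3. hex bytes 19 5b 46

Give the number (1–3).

3

Key decimal bytes [141, 109, 47] = 8d 6d 2f is 3 bytes ≤ B = 4; zero-pad to 4 bytes: K' = 8d 6d 2f 00.
K' ⊕ ipad = bb 5b 19 36; K' ⊕ opad = d1 31 73 5c.
m1: inner = H(bb 5b 19 36 15 cb ac) = f1; tag = H(d1 31 73 5c f1) = c2
m2: inner = H(bb 5b 19 36 ac 0e be) = dd; tag = H(d1 31 73 5c dd) = ae
m3: inner = H(bb 5b 19 36 19 5b 46) = 1f; tag = H(d1 31 73 5c 1f) = f0 ← matches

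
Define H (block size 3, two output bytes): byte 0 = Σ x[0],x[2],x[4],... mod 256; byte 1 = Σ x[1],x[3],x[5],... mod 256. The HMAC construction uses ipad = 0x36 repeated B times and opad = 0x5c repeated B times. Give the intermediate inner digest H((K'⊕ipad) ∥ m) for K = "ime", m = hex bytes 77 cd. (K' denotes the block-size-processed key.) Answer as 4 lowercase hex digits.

Key "ime" = 69 6d 65 is exactly B = 3 bytes: K' = 69 6d 65.
K' ⊕ ipad = 5f 5b 53.
Inner input = 5f 5b 53 ∥ 77 cd.
Inner hash: even-index sum = 383 mod 256 = 127; odd-index sum = 210 mod 256 = 210 → 7f d2.

7fd2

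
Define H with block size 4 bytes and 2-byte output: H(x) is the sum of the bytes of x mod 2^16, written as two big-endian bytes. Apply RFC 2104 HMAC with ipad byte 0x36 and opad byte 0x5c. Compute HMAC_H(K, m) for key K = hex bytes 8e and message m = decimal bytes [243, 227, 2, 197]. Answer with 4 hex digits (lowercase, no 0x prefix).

02e0

Key hex bytes 8e is 1 byte ≤ B = 4; zero-pad to 4 bytes: K' = 8e 00 00 00.
K' ⊕ ipad = b8 36 36 36.  K' ⊕ opad = d2 5c 5c 5c.
Inner input = (K'⊕ipad) ∥ m = b8 36 36 36 ∥ f3 e3 02 c5.
Inner hash: sum = 184+54+54+54+243+227+2+197 = 1015 → 03 f7.
Outer input = (K'⊕opad) ∥ inner = d2 5c 5c 5c ∥ 03 f7.
Outer hash (tag): sum = 210+92+92+92+3+247 = 736 → 02 e0.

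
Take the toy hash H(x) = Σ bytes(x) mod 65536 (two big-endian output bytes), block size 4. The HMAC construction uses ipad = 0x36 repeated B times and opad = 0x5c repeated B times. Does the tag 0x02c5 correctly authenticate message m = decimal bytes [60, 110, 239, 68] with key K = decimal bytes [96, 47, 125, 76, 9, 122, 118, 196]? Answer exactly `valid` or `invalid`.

invalid

Key decimal bytes [96, 47, 125, 76, 9, 122, 118, 196] = 60 2f 7d 4c 09 7a 76 c4 is 8 bytes > B = 4, so hash it first: H(key) = 03 15, then zero-pad to 4 bytes: K' = 03 15 00 00.
K' ⊕ ipad = 35 23 36 36; K' ⊕ opad = 5f 49 5c 5c.
Inner hash: sum = 53+35+54+54+60+110+239+68 = 673 → 02 a1.
Outer hash (recomputed tag): sum = 95+73+92+92+2+161 = 515 → 02 03.
Recomputed tag = 0203; claimed = 02c5 → mismatch.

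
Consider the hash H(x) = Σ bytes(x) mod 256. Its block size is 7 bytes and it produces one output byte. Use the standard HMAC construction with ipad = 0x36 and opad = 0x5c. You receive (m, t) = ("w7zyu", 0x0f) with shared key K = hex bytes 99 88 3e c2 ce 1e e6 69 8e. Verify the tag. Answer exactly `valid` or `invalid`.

invalid

Key hex bytes 99 88 3e c2 ce 1e e6 69 8e is 9 bytes > B = 7, so hash it first: H(key) = ea, then zero-pad to 7 bytes: K' = ea 00 00 00 00 00 00.
K' ⊕ ipad = dc 36 36 36 36 36 36; K' ⊕ opad = b6 5c 5c 5c 5c 5c 5c.
Inner hash: sum = 220+54+54+54+54+54+54+119+55+122+121+117 = 1078; mod 256 = 54 → 36.
Outer hash (recomputed tag): sum = 182+92+92+92+92+92+92+54 = 788; mod 256 = 20 → 14.
Recomputed tag = 14; claimed = 0f → mismatch.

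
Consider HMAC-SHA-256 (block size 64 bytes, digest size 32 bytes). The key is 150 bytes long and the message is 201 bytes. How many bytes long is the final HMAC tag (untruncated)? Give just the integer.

The tag is one SHA-256 digest: 32 bytes.

32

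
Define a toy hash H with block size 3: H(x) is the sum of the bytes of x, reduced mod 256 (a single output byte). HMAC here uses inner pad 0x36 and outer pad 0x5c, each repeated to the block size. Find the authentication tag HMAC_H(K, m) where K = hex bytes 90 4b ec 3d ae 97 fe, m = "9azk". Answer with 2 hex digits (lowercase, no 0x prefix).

2f

Key hex bytes 90 4b ec 3d ae 97 fe is 7 bytes > B = 3, so hash it first: H(key) = 47, then zero-pad to 3 bytes: K' = 47 00 00.
K' ⊕ ipad = 71 36 36.  K' ⊕ opad = 1b 5c 5c.
Inner input = (K'⊕ipad) ∥ m = 71 36 36 ∥ 39 61 7a 6b.
Inner hash: sum = 113+54+54+57+97+122+107 = 604; mod 256 = 92 → 5c.
Outer input = (K'⊕opad) ∥ inner = 1b 5c 5c ∥ 5c.
Outer hash (tag): sum = 27+92+92+92 = 303; mod 256 = 47 → 2f.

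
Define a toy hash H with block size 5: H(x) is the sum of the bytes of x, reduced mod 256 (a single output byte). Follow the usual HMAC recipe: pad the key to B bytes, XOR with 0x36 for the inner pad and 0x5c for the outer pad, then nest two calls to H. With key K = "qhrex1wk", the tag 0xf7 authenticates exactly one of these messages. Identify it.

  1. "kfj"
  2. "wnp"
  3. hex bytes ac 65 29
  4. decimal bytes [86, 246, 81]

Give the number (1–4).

Key "qhrex1wk" = 71 68 72 65 78 31 77 6b is 8 bytes > B = 5, so hash it first: H(key) = 3b, then zero-pad to 5 bytes: K' = 3b 00 00 00 00.
K' ⊕ ipad = 0d 36 36 36 36; K' ⊕ opad = 67 5c 5c 5c 5c.
m1: inner = H(0d 36 36 36 36 6b 66 6a) = 20; tag = H(67 5c 5c 5c 5c 20) = f7 ← matches
m2: inner = H(0d 36 36 36 36 77 6e 70) = 3a; tag = H(67 5c 5c 5c 5c 3a) = 11
m3: inner = H(0d 36 36 36 36 ac 65 29) = 1f; tag = H(67 5c 5c 5c 5c 1f) = f6
m4: inner = H(0d 36 36 36 36 56 f6 51) = 82; tag = H(67 5c 5c 5c 5c 82) = 59

1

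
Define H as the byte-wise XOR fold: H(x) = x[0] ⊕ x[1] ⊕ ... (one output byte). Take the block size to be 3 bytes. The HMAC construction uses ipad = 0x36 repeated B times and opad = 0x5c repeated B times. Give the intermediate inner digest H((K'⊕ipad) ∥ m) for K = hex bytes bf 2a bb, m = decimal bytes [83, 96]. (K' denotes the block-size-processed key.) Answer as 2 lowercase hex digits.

2b

Key hex bytes bf 2a bb is exactly B = 3 bytes: K' = bf 2a bb.
K' ⊕ ipad = 89 1c 8d.
Inner input = 89 1c 8d ∥ 53 60.
Inner hash: XOR 89⊕1c⊕8d⊕53⊕60 = 2b.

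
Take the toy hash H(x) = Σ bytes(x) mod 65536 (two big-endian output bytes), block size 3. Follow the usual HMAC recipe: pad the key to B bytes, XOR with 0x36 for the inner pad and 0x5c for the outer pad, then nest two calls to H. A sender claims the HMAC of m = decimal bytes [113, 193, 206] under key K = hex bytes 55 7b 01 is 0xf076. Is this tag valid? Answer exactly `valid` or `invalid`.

invalid

Key hex bytes 55 7b 01 is exactly B = 3 bytes: K' = 55 7b 01.
K' ⊕ ipad = 63 4d 37; K' ⊕ opad = 09 27 5d.
Inner hash: sum = 99+77+55+113+193+206 = 743 → 02 e7.
Outer hash (recomputed tag): sum = 9+39+93+2+231 = 374 → 01 76.
Recomputed tag = 0176; claimed = f076 → mismatch.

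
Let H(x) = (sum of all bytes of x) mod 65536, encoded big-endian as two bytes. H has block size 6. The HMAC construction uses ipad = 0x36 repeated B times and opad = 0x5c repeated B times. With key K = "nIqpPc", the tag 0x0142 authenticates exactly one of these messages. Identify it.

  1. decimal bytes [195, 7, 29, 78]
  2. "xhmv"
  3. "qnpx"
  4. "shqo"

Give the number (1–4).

1

Key "nIqpPc" = 6e 49 71 70 50 63 is exactly B = 6 bytes: K' = 6e 49 71 70 50 63.
K' ⊕ ipad = 58 7f 47 46 66 55; K' ⊕ opad = 32 15 2d 2c 0c 3f.
m1: inner = H(58 7f 47 46 66 55 c3 07 1d 4e) = 03 54; tag = H(32 15 2d 2c 0c 3f 03 54) = 0142 ← matches
m2: inner = H(58 7f 47 46 66 55 78 68 6d 76) = 03 e2; tag = H(32 15 2d 2c 0c 3f 03 e2) = 01d0
m3: inner = H(58 7f 47 46 66 55 71 6e 70 78) = 03 e6; tag = H(32 15 2d 2c 0c 3f 03 e6) = 01d4
m4: inner = H(58 7f 47 46 66 55 73 68 71 6f) = 03 da; tag = H(32 15 2d 2c 0c 3f 03 da) = 01c8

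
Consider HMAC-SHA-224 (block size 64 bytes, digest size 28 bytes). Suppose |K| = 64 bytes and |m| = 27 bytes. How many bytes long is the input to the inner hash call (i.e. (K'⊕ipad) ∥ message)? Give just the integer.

Key is 64 ≤ 64 bytes, zero-padded: |K'| = 64.
Inner input = (K'⊕ipad) ∥ m → 64 + 27 = 91 bytes.

91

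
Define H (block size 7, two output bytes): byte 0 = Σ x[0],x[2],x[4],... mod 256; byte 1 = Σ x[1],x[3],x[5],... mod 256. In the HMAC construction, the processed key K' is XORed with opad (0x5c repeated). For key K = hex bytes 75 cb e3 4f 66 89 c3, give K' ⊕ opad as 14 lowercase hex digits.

Key hex bytes 75 cb e3 4f 66 89 c3 is exactly B = 7 bytes: K' = 75 cb e3 4f 66 89 c3.
XOR each byte with 0x5c: 75⊕5c=29, cb⊕5c=97, e3⊕5c=bf, 4f⊕5c=13, 66⊕5c=3a, 89⊕5c=d5, c3⊕5c=9f.

2997bf133ad59f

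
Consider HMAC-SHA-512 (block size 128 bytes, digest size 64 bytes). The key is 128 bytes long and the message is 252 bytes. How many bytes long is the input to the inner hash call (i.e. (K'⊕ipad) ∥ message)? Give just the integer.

380

Key is 128 ≤ 128 bytes, zero-padded: |K'| = 128.
Inner input = (K'⊕ipad) ∥ m → 128 + 252 = 380 bytes.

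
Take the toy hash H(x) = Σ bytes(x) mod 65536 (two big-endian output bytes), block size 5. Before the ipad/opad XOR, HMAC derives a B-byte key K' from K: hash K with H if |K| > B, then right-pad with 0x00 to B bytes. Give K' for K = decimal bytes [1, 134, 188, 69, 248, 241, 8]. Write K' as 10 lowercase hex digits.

|K| = 7 > B = 5, so first hash the key.
H(K): sum = 1+134+188+69+248+241+8 = 889 → 03 79.
Zero-pad H(K) = 03 79 to 5 bytes: K' = 03 79 00 00 00.

0379000000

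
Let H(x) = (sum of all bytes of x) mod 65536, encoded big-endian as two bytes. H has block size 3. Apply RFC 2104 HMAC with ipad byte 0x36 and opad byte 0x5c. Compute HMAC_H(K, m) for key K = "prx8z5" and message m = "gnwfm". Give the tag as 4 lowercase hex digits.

Key "prx8z5" = 70 72 78 38 7a 35 is 6 bytes > B = 3, so hash it first: H(key) = 02 41, then zero-pad to 3 bytes: K' = 02 41 00.
K' ⊕ ipad = 34 77 36.  K' ⊕ opad = 5e 1d 5c.
Inner input = (K'⊕ipad) ∥ m = 34 77 36 ∥ 67 6e 77 66 6d.
Inner hash: sum = 52+119+54+103+110+119+102+109 = 768 → 03 00.
Outer input = (K'⊕opad) ∥ inner = 5e 1d 5c ∥ 03 00.
Outer hash (tag): sum = 94+29+92+3+0 = 218 → 00 da.

00da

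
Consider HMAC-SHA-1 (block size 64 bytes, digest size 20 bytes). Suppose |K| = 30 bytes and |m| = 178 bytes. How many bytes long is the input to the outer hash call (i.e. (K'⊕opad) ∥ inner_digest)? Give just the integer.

Key is 30 ≤ 64 bytes, zero-padded: |K'| = 64.
Outer input = (K'⊕opad) ∥ H(inner) → 64 + 20 = 84 bytes.

84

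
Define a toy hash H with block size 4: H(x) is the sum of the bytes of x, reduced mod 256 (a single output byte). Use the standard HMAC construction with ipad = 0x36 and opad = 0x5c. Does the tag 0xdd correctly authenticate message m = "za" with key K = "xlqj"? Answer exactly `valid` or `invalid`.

Key "xlqj" = 78 6c 71 6a is exactly B = 4 bytes: K' = 78 6c 71 6a.
K' ⊕ ipad = 4e 5a 47 5c; K' ⊕ opad = 24 30 2d 36.
Inner hash: sum = 78+90+71+92+122+97 = 550; mod 256 = 38 → 26.
Outer hash (recomputed tag): sum = 36+48+45+54+38 = 221 → dd.
Recomputed tag = dd; claimed = dd → match.

valid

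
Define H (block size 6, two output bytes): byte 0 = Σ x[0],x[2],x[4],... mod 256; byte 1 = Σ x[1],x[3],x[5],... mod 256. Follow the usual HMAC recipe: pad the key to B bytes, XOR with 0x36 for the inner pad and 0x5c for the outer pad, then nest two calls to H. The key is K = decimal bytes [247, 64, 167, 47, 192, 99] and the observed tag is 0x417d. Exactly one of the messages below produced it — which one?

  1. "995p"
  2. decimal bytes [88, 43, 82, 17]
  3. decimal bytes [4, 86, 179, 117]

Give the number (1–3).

Key decimal bytes [247, 64, 167, 47, 192, 99] = f7 40 a7 2f c0 63 is exactly B = 6 bytes: K' = f7 40 a7 2f c0 63.
K' ⊕ ipad = c1 76 91 19 f6 55; K' ⊕ opad = ab 1c fb 73 9c 3f.
m1: inner = H(c1 76 91 19 f6 55 39 39 35 70) = b6 8d; tag = H(ab 1c fb 73 9c 3f b6 8d) = f85b
m2: inner = H(c1 76 91 19 f6 55 58 2b 52 11) = f2 20; tag = H(ab 1c fb 73 9c 3f f2 20) = 34ee
m3: inner = H(c1 76 91 19 f6 55 04 56 b3 75) = ff af; tag = H(ab 1c fb 73 9c 3f ff af) = 417d ← matches

3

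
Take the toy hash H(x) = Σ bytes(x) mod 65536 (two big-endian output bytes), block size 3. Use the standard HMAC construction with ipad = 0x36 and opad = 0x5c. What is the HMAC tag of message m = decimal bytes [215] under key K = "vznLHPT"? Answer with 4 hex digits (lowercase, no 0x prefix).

Key "vznLHPT" = 76 7a 6e 4c 48 50 54 is 7 bytes > B = 3, so hash it first: H(key) = 02 96, then zero-pad to 3 bytes: K' = 02 96 00.
K' ⊕ ipad = 34 a0 36.  K' ⊕ opad = 5e ca 5c.
Inner input = (K'⊕ipad) ∥ m = 34 a0 36 ∥ d7.
Inner hash: sum = 52+160+54+215 = 481 → 01 e1.
Outer input = (K'⊕opad) ∥ inner = 5e ca 5c ∥ 01 e1.
Outer hash (tag): sum = 94+202+92+1+225 = 614 → 02 66.

0266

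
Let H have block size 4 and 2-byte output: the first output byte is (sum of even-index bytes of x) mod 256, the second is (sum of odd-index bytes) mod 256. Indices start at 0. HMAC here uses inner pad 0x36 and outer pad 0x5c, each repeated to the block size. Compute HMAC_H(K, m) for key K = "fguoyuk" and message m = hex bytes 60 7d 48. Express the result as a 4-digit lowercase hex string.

a6a3

Key "fguoyuk" = 66 67 75 6f 79 75 6b is 7 bytes > B = 4, so hash it first: H(key) = bf 4b, then zero-pad to 4 bytes: K' = bf 4b 00 00.
K' ⊕ ipad = 89 7d 36 36.  K' ⊕ opad = e3 17 5c 5c.
Inner input = (K'⊕ipad) ∥ m = 89 7d 36 36 ∥ 60 7d 48.
Inner hash: even-index sum = 359 mod 256 = 103; odd-index sum = 304 mod 256 = 48 → 67 30.
Outer input = (K'⊕opad) ∥ inner = e3 17 5c 5c ∥ 67 30.
Outer hash (tag): even-index sum = 422 mod 256 = 166; odd-index sum = 163 mod 256 = 163 → a6 a3.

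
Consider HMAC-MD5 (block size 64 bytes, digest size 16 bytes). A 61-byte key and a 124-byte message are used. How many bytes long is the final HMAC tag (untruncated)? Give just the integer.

16

The tag is one MD5 digest: 16 bytes.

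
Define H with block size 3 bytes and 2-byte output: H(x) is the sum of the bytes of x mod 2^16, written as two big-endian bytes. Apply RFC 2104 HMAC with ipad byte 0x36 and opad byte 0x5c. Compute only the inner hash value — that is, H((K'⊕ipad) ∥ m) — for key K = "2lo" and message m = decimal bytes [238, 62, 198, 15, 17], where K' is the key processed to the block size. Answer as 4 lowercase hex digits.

02c9

Key "2lo" = 32 6c 6f is exactly B = 3 bytes: K' = 32 6c 6f.
K' ⊕ ipad = 04 5a 59.
Inner input = 04 5a 59 ∥ ee 3e c6 0f 11.
Inner hash: sum = 4+90+89+238+62+198+15+17 = 713 → 02 c9.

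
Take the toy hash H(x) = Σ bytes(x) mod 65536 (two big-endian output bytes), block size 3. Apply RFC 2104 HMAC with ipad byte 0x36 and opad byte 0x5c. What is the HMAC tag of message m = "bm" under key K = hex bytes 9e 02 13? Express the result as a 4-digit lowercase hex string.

0240

Key hex bytes 9e 02 13 is exactly B = 3 bytes: K' = 9e 02 13.
K' ⊕ ipad = a8 34 25.  K' ⊕ opad = c2 5e 4f.
Inner input = (K'⊕ipad) ∥ m = a8 34 25 ∥ 62 6d.
Inner hash: sum = 168+52+37+98+109 = 464 → 01 d0.
Outer input = (K'⊕opad) ∥ inner = c2 5e 4f ∥ 01 d0.
Outer hash (tag): sum = 194+94+79+1+208 = 576 → 02 40.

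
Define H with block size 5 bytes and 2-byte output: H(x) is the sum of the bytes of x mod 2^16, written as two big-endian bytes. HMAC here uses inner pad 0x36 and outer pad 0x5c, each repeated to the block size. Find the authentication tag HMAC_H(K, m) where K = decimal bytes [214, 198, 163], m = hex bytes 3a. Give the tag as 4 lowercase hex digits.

02e9

Key decimal bytes [214, 198, 163] = d6 c6 a3 is 3 bytes ≤ B = 5; zero-pad to 5 bytes: K' = d6 c6 a3 00 00.
K' ⊕ ipad = e0 f0 95 36 36.  K' ⊕ opad = 8a 9a ff 5c 5c.
Inner input = (K'⊕ipad) ∥ m = e0 f0 95 36 36 ∥ 3a.
Inner hash: sum = 224+240+149+54+54+58 = 779 → 03 0b.
Outer input = (K'⊕opad) ∥ inner = 8a 9a ff 5c 5c ∥ 03 0b.
Outer hash (tag): sum = 138+154+255+92+92+3+11 = 745 → 02 e9.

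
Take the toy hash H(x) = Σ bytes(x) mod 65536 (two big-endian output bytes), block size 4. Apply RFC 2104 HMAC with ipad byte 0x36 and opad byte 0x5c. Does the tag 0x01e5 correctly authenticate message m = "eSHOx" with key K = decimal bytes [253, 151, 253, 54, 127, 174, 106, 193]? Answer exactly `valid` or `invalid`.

Key decimal bytes [253, 151, 253, 54, 127, 174, 106, 193] = fd 97 fd 36 7f ae 6a c1 is 8 bytes > B = 4, so hash it first: H(key) = 05 1f, then zero-pad to 4 bytes: K' = 05 1f 00 00.
K' ⊕ ipad = 33 29 36 36; K' ⊕ opad = 59 43 5c 5c.
Inner hash: sum = 51+41+54+54+101+83+72+79+120 = 655 → 02 8f.
Outer hash (recomputed tag): sum = 89+67+92+92+2+143 = 485 → 01 e5.
Recomputed tag = 01e5; claimed = 01e5 → match.

valid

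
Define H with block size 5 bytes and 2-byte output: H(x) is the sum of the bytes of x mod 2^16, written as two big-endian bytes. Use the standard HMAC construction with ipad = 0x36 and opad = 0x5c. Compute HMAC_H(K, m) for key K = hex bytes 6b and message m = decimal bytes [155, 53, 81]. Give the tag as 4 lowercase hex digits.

Key hex bytes 6b is 1 byte ≤ B = 5; zero-pad to 5 bytes: K' = 6b 00 00 00 00.
K' ⊕ ipad = 5d 36 36 36 36.  K' ⊕ opad = 37 5c 5c 5c 5c.
Inner input = (K'⊕ipad) ∥ m = 5d 36 36 36 36 ∥ 9b 35 51.
Inner hash: sum = 93+54+54+54+54+155+53+81 = 598 → 02 56.
Outer input = (K'⊕opad) ∥ inner = 37 5c 5c 5c 5c ∥ 02 56.
Outer hash (tag): sum = 55+92+92+92+92+2+86 = 511 → 01 ff.

01ff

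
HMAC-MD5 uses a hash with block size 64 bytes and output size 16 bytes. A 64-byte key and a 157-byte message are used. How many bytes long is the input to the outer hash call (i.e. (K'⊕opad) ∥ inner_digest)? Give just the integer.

80

Key is 64 ≤ 64 bytes, zero-padded: |K'| = 64.
Outer input = (K'⊕opad) ∥ H(inner) → 64 + 16 = 80 bytes.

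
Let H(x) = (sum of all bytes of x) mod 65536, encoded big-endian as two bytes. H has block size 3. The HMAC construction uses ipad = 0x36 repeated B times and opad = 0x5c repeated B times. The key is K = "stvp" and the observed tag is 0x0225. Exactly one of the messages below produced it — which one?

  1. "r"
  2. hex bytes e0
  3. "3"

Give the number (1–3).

Key "stvp" = 73 74 76 70 is 4 bytes > B = 3, so hash it first: H(key) = 01 cd, then zero-pad to 3 bytes: K' = 01 cd 00.
K' ⊕ ipad = 37 fb 36; K' ⊕ opad = 5d 91 5c.
m1: inner = H(37 fb 36 72) = 01 da; tag = H(5d 91 5c 01 da) = 0225 ← matches
m2: inner = H(37 fb 36 e0) = 02 48; tag = H(5d 91 5c 02 48) = 0194
m3: inner = H(37 fb 36 33) = 01 9b; tag = H(5d 91 5c 01 9b) = 01e6

1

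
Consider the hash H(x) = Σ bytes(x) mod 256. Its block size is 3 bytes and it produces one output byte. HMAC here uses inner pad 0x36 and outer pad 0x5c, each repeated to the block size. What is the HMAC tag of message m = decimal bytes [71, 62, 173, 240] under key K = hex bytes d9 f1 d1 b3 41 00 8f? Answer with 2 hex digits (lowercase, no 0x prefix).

b0

Key hex bytes d9 f1 d1 b3 41 00 8f is 7 bytes > B = 3, so hash it first: H(key) = 1e, then zero-pad to 3 bytes: K' = 1e 00 00.
K' ⊕ ipad = 28 36 36.  K' ⊕ opad = 42 5c 5c.
Inner input = (K'⊕ipad) ∥ m = 28 36 36 ∥ 47 3e ad f0.
Inner hash: sum = 40+54+54+71+62+173+240 = 694; mod 256 = 182 → b6.
Outer input = (K'⊕opad) ∥ inner = 42 5c 5c ∥ b6.
Outer hash (tag): sum = 66+92+92+182 = 432; mod 256 = 176 → b0.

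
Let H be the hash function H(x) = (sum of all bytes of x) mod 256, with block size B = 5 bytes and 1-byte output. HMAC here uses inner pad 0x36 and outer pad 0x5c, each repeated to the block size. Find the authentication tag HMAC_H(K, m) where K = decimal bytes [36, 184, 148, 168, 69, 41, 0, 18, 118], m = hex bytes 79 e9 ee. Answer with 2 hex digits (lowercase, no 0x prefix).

Key decimal bytes [36, 184, 148, 168, 69, 41, 0, 18, 118] = 24 b8 94 a8 45 29 00 12 76 is 9 bytes > B = 5, so hash it first: H(key) = 0e, then zero-pad to 5 bytes: K' = 0e 00 00 00 00.
K' ⊕ ipad = 38 36 36 36 36.  K' ⊕ opad = 52 5c 5c 5c 5c.
Inner input = (K'⊕ipad) ∥ m = 38 36 36 36 36 ∥ 79 e9 ee.
Inner hash: sum = 56+54+54+54+54+121+233+238 = 864; mod 256 = 96 → 60.
Outer input = (K'⊕opad) ∥ inner = 52 5c 5c 5c 5c ∥ 60.
Outer hash (tag): sum = 82+92+92+92+92+96 = 546; mod 256 = 34 → 22.

22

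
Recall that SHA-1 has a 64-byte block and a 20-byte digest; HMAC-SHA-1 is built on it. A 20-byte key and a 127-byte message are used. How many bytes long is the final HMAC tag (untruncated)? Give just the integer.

20

The tag is one SHA-1 digest: 20 bytes.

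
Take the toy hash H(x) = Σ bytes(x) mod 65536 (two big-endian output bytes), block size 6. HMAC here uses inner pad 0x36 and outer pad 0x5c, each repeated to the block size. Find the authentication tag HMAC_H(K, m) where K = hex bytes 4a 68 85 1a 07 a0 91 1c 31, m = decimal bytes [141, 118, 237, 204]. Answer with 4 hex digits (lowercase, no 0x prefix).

0304

Key hex bytes 4a 68 85 1a 07 a0 91 1c 31 is 9 bytes > B = 6, so hash it first: H(key) = 02 d6, then zero-pad to 6 bytes: K' = 02 d6 00 00 00 00.
K' ⊕ ipad = 34 e0 36 36 36 36.  K' ⊕ opad = 5e 8a 5c 5c 5c 5c.
Inner input = (K'⊕ipad) ∥ m = 34 e0 36 36 36 36 ∥ 8d 76 ed cc.
Inner hash: sum = 52+224+54+54+54+54+141+118+237+204 = 1192 → 04 a8.
Outer input = (K'⊕opad) ∥ inner = 5e 8a 5c 5c 5c 5c ∥ 04 a8.
Outer hash (tag): sum = 94+138+92+92+92+92+4+168 = 772 → 03 04.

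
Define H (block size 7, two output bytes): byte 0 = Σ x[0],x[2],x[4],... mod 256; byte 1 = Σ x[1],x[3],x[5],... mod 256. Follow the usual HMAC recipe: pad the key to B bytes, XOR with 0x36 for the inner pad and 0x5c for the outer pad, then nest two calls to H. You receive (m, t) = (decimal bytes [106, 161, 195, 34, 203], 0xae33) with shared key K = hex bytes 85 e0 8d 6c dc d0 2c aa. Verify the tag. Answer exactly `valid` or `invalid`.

Key hex bytes 85 e0 8d 6c dc d0 2c aa is 8 bytes > B = 7, so hash it first: H(key) = 1a c6, then zero-pad to 7 bytes: K' = 1a c6 00 00 00 00 00.
K' ⊕ ipad = 2c f0 36 36 36 36 36; K' ⊕ opad = 46 9a 5c 5c 5c 5c 5c.
Inner hash: even-index sum = 401 mod 256 = 145; odd-index sum = 852 mod 256 = 84 → 91 54.
Outer hash (recomputed tag): even-index sum = 430 mod 256 = 174; odd-index sum = 483 mod 256 = 227 → ae e3.
Recomputed tag = aee3; claimed = ae33 → mismatch.

invalid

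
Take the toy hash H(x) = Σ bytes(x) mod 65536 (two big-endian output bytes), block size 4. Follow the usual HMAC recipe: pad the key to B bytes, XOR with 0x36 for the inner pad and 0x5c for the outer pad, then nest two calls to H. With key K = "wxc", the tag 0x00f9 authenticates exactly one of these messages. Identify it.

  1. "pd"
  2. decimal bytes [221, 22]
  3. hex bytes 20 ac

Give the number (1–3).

Key "wxc" = 77 78 63 is 3 bytes ≤ B = 4; zero-pad to 4 bytes: K' = 77 78 63 00.
K' ⊕ ipad = 41 4e 55 36; K' ⊕ opad = 2b 24 3f 5c.
m1: inner = H(41 4e 55 36 70 64) = 01 ee; tag = H(2b 24 3f 5c 01 ee) = 01d9
m2: inner = H(41 4e 55 36 dd 16) = 02 0d; tag = H(2b 24 3f 5c 02 0d) = 00f9 ← matches
m3: inner = H(41 4e 55 36 20 ac) = 01 e6; tag = H(2b 24 3f 5c 01 e6) = 01d1

2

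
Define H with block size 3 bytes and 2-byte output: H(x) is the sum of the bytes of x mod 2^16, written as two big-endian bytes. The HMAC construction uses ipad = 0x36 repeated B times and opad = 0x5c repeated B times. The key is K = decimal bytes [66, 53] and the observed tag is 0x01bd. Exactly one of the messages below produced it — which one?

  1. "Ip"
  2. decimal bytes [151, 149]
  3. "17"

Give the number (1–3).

2

Key decimal bytes [66, 53] = 42 35 is 2 bytes ≤ B = 3; zero-pad to 3 bytes: K' = 42 35 00.
K' ⊕ ipad = 74 03 36; K' ⊕ opad = 1e 69 5c.
m1: inner = H(74 03 36 49 70) = 01 66; tag = H(1e 69 5c 01 66) = 014a
m2: inner = H(74 03 36 97 95) = 01 d9; tag = H(1e 69 5c 01 d9) = 01bd ← matches
m3: inner = H(74 03 36 31 37) = 01 15; tag = H(1e 69 5c 01 15) = 00f9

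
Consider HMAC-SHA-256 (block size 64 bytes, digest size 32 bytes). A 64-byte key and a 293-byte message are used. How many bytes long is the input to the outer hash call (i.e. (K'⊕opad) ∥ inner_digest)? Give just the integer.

Key is 64 ≤ 64 bytes, zero-padded: |K'| = 64.
Outer input = (K'⊕opad) ∥ H(inner) → 64 + 32 = 96 bytes.

96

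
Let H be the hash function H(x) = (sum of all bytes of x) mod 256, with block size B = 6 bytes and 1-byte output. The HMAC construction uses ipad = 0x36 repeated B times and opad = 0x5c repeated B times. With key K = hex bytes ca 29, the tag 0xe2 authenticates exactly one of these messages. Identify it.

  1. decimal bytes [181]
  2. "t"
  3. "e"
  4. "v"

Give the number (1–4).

2

Key hex bytes ca 29 is 2 bytes ≤ B = 6; zero-pad to 6 bytes: K' = ca 29 00 00 00 00.
K' ⊕ ipad = fc 1f 36 36 36 36; K' ⊕ opad = 96 75 5c 5c 5c 5c.
m1: inner = H(fc 1f 36 36 36 36 b5) = a8; tag = H(96 75 5c 5c 5c 5c a8) = 23
m2: inner = H(fc 1f 36 36 36 36 74) = 67; tag = H(96 75 5c 5c 5c 5c 67) = e2 ← matches
m3: inner = H(fc 1f 36 36 36 36 65) = 58; tag = H(96 75 5c 5c 5c 5c 58) = d3
m4: inner = H(fc 1f 36 36 36 36 76) = 69; tag = H(96 75 5c 5c 5c 5c 69) = e4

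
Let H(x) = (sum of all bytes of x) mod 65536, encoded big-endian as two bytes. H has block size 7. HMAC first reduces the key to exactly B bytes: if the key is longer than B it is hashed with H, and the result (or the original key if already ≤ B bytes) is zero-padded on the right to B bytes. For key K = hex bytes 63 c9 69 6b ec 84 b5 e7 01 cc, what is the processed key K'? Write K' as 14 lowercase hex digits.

05d90000000000

|K| = 10 > B = 7, so first hash the key.
H(K): sum = 99+201+105+107+236+132+181+231+1+204 = 1497 → 05 d9.
Zero-pad H(K) = 05 d9 to 7 bytes: K' = 05 d9 00 00 00 00 00.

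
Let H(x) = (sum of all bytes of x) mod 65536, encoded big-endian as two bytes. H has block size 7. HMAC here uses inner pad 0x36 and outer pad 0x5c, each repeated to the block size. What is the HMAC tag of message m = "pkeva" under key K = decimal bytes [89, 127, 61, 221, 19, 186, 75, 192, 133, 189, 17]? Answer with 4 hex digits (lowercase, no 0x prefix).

02ec

Key decimal bytes [89, 127, 61, 221, 19, 186, 75, 192, 133, 189, 17] = 59 7f 3d dd 13 ba 4b c0 85 bd 11 is 11 bytes > B = 7, so hash it first: H(key) = 05 1d, then zero-pad to 7 bytes: K' = 05 1d 00 00 00 00 00.
K' ⊕ ipad = 33 2b 36 36 36 36 36.  K' ⊕ opad = 59 41 5c 5c 5c 5c 5c.
Inner input = (K'⊕ipad) ∥ m = 33 2b 36 36 36 36 36 ∥ 70 6b 65 76 61.
Inner hash: sum = 51+43+54+54+54+54+54+112+107+101+118+97 = 899 → 03 83.
Outer input = (K'⊕opad) ∥ inner = 59 41 5c 5c 5c 5c 5c ∥ 03 83.
Outer hash (tag): sum = 89+65+92+92+92+92+92+3+131 = 748 → 02 ec.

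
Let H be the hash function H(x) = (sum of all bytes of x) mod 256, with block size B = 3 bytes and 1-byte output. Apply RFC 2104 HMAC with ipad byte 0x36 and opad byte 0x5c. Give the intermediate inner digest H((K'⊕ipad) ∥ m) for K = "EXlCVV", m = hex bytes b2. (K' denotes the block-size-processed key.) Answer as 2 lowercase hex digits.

ec

Key "EXlCVV" = 45 58 6c 43 56 56 is 6 bytes > B = 3, so hash it first: H(key) = f8, then zero-pad to 3 bytes: K' = f8 00 00.
K' ⊕ ipad = ce 36 36.
Inner input = ce 36 36 ∥ b2.
Inner hash: sum = 206+54+54+178 = 492; mod 256 = 236 → ec.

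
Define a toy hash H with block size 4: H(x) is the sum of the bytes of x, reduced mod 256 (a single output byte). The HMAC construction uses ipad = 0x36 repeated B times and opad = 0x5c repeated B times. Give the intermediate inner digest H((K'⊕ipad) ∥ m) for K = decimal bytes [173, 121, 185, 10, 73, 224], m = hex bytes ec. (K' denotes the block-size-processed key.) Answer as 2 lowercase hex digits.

b2

Key decimal bytes [173, 121, 185, 10, 73, 224] = ad 79 b9 0a 49 e0 is 6 bytes > B = 4, so hash it first: H(key) = 12, then zero-pad to 4 bytes: K' = 12 00 00 00.
K' ⊕ ipad = 24 36 36 36.
Inner input = 24 36 36 36 ∥ ec.
Inner hash: sum = 36+54+54+54+236 = 434; mod 256 = 178 → b2.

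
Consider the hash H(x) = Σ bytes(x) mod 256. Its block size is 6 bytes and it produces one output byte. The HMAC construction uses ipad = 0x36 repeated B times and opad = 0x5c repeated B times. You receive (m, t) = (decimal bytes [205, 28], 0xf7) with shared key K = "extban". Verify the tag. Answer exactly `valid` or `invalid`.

invalid

Key "extban" = 65 78 74 62 61 6e is exactly B = 6 bytes: K' = 65 78 74 62 61 6e.
K' ⊕ ipad = 53 4e 42 54 57 58; K' ⊕ opad = 39 24 28 3e 3d 32.
Inner hash: sum = 83+78+66+84+87+88+205+28 = 719; mod 256 = 207 → cf.
Outer hash (recomputed tag): sum = 57+36+40+62+61+50+207 = 513; mod 256 = 1 → 01.
Recomputed tag = 01; claimed = f7 → mismatch.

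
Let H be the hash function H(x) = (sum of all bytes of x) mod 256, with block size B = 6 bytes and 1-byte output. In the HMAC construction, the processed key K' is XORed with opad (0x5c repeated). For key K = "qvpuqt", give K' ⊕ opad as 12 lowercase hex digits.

Key "qvpuqt" = 71 76 70 75 71 74 is exactly B = 6 bytes: K' = 71 76 70 75 71 74.
XOR each byte with 0x5c: 71⊕5c=2d, 76⊕5c=2a, 70⊕5c=2c, 75⊕5c=29, 71⊕5c=2d, 74⊕5c=28.

2d2a2c292d28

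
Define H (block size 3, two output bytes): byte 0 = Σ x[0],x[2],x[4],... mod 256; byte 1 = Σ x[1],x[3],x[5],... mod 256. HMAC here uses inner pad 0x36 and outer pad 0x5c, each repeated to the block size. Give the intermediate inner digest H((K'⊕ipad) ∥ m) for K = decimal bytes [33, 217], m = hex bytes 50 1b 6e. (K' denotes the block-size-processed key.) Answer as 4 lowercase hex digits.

68ad

Key decimal bytes [33, 217] = 21 d9 is 2 bytes ≤ B = 3; zero-pad to 3 bytes: K' = 21 d9 00.
K' ⊕ ipad = 17 ef 36.
Inner input = 17 ef 36 ∥ 50 1b 6e.
Inner hash: even-index sum = 104 mod 256 = 104; odd-index sum = 429 mod 256 = 173 → 68 ad.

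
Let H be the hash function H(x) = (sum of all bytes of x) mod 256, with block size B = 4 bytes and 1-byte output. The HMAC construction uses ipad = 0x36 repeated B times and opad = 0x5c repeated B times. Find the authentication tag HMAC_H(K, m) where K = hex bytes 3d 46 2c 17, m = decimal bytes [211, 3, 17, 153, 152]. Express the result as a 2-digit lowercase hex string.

Key hex bytes 3d 46 2c 17 is exactly B = 4 bytes: K' = 3d 46 2c 17.
K' ⊕ ipad = 0b 70 1a 21.  K' ⊕ opad = 61 1a 70 4b.
Inner input = (K'⊕ipad) ∥ m = 0b 70 1a 21 ∥ d3 03 11 99 98.
Inner hash: sum = 11+112+26+33+211+3+17+153+152 = 718; mod 256 = 206 → ce.
Outer input = (K'⊕opad) ∥ inner = 61 1a 70 4b ∥ ce.
Outer hash (tag): sum = 97+26+112+75+206 = 516; mod 256 = 4 → 04.

04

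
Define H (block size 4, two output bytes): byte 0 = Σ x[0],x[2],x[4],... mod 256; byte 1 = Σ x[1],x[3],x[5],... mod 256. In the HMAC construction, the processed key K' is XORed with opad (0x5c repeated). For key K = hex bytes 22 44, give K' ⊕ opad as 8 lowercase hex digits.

7e185c5c

Key hex bytes 22 44 is 2 bytes ≤ B = 4; zero-pad to 4 bytes: K' = 22 44 00 00.
XOR each byte with 0x5c: 22⊕5c=7e, 44⊕5c=18, 00⊕5c=5c, 00⊕5c=5c.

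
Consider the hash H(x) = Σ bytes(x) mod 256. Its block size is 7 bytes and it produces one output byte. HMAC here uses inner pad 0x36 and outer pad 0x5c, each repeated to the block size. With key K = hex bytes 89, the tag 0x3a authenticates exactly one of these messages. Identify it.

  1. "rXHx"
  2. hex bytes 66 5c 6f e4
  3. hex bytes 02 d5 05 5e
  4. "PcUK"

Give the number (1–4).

3

Key hex bytes 89 is 1 byte ≤ B = 7; zero-pad to 7 bytes: K' = 89 00 00 00 00 00 00.
K' ⊕ ipad = bf 36 36 36 36 36 36; K' ⊕ opad = d5 5c 5c 5c 5c 5c 5c.
m1: inner = H(bf 36 36 36 36 36 36 72 58 48 78) = 8d; tag = H(d5 5c 5c 5c 5c 5c 5c 8d) = 8a
m2: inner = H(bf 36 36 36 36 36 36 66 5c 6f e4) = 18; tag = H(d5 5c 5c 5c 5c 5c 5c 18) = 15
m3: inner = H(bf 36 36 36 36 36 36 02 d5 05 5e) = 3d; tag = H(d5 5c 5c 5c 5c 5c 5c 3d) = 3a ← matches
m4: inner = H(bf 36 36 36 36 36 36 50 63 55 4b) = 56; tag = H(d5 5c 5c 5c 5c 5c 5c 56) = 53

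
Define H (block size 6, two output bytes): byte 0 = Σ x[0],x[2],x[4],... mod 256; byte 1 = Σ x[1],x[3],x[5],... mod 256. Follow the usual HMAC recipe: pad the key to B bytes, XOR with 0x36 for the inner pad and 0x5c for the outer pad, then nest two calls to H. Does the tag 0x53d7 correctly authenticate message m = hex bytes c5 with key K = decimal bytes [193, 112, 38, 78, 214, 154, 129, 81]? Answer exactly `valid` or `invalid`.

invalid

Key decimal bytes [193, 112, 38, 78, 214, 154, 129, 81] = c1 70 26 4e d6 9a 81 51 is 8 bytes > B = 6, so hash it first: H(key) = 3e a9, then zero-pad to 6 bytes: K' = 3e a9 00 00 00 00.
K' ⊕ ipad = 08 9f 36 36 36 36; K' ⊕ opad = 62 f5 5c 5c 5c 5c.
Inner hash: even-index sum = 313 mod 256 = 57; odd-index sum = 267 mod 256 = 11 → 39 0b.
Outer hash (recomputed tag): even-index sum = 339 mod 256 = 83; odd-index sum = 440 mod 256 = 184 → 53 b8.
Recomputed tag = 53b8; claimed = 53d7 → mismatch.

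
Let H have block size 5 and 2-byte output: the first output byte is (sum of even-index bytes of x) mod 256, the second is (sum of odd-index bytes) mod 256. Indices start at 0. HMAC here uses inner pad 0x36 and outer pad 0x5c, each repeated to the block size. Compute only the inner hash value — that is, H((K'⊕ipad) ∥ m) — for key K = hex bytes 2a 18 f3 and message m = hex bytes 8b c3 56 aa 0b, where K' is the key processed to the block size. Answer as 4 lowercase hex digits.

8450

Key hex bytes 2a 18 f3 is 3 bytes ≤ B = 5; zero-pad to 5 bytes: K' = 2a 18 f3 00 00.
K' ⊕ ipad = 1c 2e c5 36 36.
Inner input = 1c 2e c5 36 36 ∥ 8b c3 56 aa 0b.
Inner hash: even-index sum = 644 mod 256 = 132; odd-index sum = 336 mod 256 = 80 → 84 50.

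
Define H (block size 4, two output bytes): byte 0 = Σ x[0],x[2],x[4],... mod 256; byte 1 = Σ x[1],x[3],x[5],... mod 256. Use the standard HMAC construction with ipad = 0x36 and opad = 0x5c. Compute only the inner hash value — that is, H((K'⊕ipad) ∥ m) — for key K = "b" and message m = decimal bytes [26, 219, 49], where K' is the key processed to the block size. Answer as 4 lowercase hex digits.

Key "b" = 62 is 1 byte ≤ B = 4; zero-pad to 4 bytes: K' = 62 00 00 00.
K' ⊕ ipad = 54 36 36 36.
Inner input = 54 36 36 36 ∥ 1a db 31.
Inner hash: even-index sum = 213 mod 256 = 213; odd-index sum = 327 mod 256 = 71 → d5 47.

d547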